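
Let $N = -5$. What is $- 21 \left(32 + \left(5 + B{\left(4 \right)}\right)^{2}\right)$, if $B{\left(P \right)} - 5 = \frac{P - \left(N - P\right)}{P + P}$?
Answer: $- \frac{224637}{64} \approx -3510.0$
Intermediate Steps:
$B{\left(P \right)} = 5 + \frac{5 + 2 P}{2 P}$ ($B{\left(P \right)} = 5 + \frac{P + \left(P - -5\right)}{P + P} = 5 + \frac{P + \left(P + 5\right)}{2 P} = 5 + \left(P + \left(5 + P\right)\right) \frac{1}{2 P} = 5 + \left(5 + 2 P\right) \frac{1}{2 P} = 5 + \frac{5 + 2 P}{2 P}$)
$- 21 \left(32 + \left(5 + B{\left(4 \right)}\right)^{2}\right) = - 21 \left(32 + \left(5 + \left(6 + \frac{5}{2 \cdot 4}\right)\right)^{2}\right) = - 21 \left(32 + \left(5 + \left(6 + \frac{5}{2} \cdot \frac{1}{4}\right)\right)^{2}\right) = - 21 \left(32 + \left(5 + \left(6 + \frac{5}{8}\right)\right)^{2}\right) = - 21 \left(32 + \left(5 + \frac{53}{8}\right)^{2}\right) = - 21 \left(32 + \left(\frac{93}{8}\right)^{2}\right) = - 21 \left(32 + \frac{8649}{64}\right) = \left(-21\right) \frac{10697}{64} = - \frac{224637}{64}$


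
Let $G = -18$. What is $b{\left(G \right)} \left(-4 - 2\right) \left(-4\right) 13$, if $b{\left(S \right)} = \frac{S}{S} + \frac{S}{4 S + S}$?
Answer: $\frac{1872}{5} \approx 374.4$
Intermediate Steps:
$b{\left(S \right)} = \frac{6}{5}$ ($b{\left(S \right)} = 1 + \frac{S}{5 S} = 1 + S \frac{1}{5 S} = 1 + \frac{1}{5} = \frac{6}{5}$)
$b{\left(G \right)} \left(-4 - 2\right) \left(-4\right) 13 = \frac{6 \left(-4 - 2\right) \left(-4\right) 13}{5} = \frac{6 \left(-6\right) \left(-4\right) 13}{5} = \frac{6 \cdot 24 \cdot 13}{5} = \frac{6}{5} \cdot 312 = \frac{1872}{5}$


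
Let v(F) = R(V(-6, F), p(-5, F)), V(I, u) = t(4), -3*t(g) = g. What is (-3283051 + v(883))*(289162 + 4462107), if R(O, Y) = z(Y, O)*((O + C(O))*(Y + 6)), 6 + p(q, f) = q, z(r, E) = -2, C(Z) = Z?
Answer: -46796355426677/3 ≈ -1.5599e+13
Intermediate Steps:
t(g) = -g/3
V(I, u) = -4/3 (V(I, u) = -⅓*4 = -4/3)
p(q, f) = -6 + q
R(O, Y) = -4*O*(6 + Y) (R(O, Y) = -2*(O + O)*(Y + 6) = -2*2*O*(6 + Y) = -4*O*(6 + Y))
v(F) = -80/3 (v(F) = 4*(-4/3)*(-6 - (-6 - 5)) = 4*(-4/3)*(-6 - 1*(-11)) = 4*(-4/3)*(-6 + 11) = 4*(-4/3)*5 = -80/3)
(-3283051 + v(883))*(289162 + 4462107) = (-3283051 - 80/3)*(289162 + 4462107) = -9849233/3*4751269 = -46796355426677/3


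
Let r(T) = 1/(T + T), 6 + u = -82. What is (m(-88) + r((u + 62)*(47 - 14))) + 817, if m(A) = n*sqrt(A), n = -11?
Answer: 1401971/1716 - 22*I*sqrt(22) ≈ 817.0 - 103.19*I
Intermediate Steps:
u = -88 (u = -6 - 82 = -88)
m(A) = -11*sqrt(A)
r(T) = 1/(2*T)
(m(-88) + r((u + 62)*(47 - 14))) + 817 = (-22*I*sqrt(22) + 1/(2*(((-88 + 62)*(47 - 14))))) + 817 = (-22*I*sqrt(22) + 1/(2*((-26*33)))) + 817 = (-22*I*sqrt(22) + (1/2)/(-858)) + 817 = (-22*I*sqrt(22) + (1/2)*(-1/858)) + 817 = (-22*I*sqrt(22) - 1/1716) + 817 = (-1/1716 - 22*I*sqrt(22)) + 817 = 1401971/1716 - 22*I*sqrt(22)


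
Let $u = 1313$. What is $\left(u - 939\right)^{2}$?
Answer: $139876$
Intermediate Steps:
$\left(u - 939\right)^{2} = \left(1313 - 939\right)^{2} = 374^{2} = 139876$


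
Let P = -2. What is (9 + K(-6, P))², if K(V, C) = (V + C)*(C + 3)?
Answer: 1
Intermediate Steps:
K(V, C) = (3 + C)*(C + V) (K(V, C) = (C + V)*(3 + C) = (3 + C)*(C + V))
(9 + K(-6, P))² = (9 + ((-2)² + 3*(-2) + 3*(-6) - 2*(-6)))² = (9 + (4 - 6 - 18 + 12))² = (9 - 8)² = 1² = 1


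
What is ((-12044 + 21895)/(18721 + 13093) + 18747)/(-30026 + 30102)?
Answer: 596426909/2417864 ≈ 246.68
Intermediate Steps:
((-12044 + 21895)/(18721 + 13093) + 18747)/(-30026 + 30102) = (9851/31814 + 18747)/76 = (9851*(1/31814) + 18747)*(1/76) = (9851/31814 + 18747)*(1/76) = (596426909/31814)*(1/76) = 596426909/2417864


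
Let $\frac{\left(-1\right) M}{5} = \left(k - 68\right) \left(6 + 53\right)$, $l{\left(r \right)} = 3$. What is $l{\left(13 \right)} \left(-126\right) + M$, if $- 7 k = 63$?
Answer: $22337$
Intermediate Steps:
$k = -9$ ($k = \left(- \frac{1}{7}\right) 63 = -9$)
$M = 22715$ ($M = - 5 \left(-9 - 68\right) \left(6 + 53\right) = - 5 \left(\left(-77\right) 59\right) = \left(-5\right) \left(-4543\right) = 22715$)
$l{\left(13 \right)} \left(-126\right) + M = 3 \left(-126\right) + 22715 = -378 + 22715 = 22337$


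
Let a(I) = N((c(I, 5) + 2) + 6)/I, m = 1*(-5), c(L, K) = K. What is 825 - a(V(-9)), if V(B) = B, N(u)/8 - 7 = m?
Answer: 7441/9 ≈ 826.78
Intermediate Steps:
m = -5
N(u) = 16 (N(u) = 56 + 8*(-5) = 56 - 40 = 16)
a(I) = 16/I
825 - a(V(-9)) = 825 - 16/(-9) = 825 - 16*(-1)/9 = 825 - 1*(-16/9) = 825 + 16/9 = 7441/9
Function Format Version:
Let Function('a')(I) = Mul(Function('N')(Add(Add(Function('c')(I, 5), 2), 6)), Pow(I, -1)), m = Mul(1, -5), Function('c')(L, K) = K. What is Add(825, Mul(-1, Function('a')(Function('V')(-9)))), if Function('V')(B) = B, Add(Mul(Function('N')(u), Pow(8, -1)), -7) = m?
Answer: Rational(7441, 9) ≈ 826.78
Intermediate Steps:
m = -5
Function('N')(u) = 16 (Function('N')(u) = Add(56, Mul(8, -5)) = Add(56, -40) = 16)
Function('a')(I) = Mul(16, Pow(I, -1))
Add(825, Mul(-1, Function('a')(Function('V')(-9)))) = Add(825, Mul(-1, Mul(16, Pow(-9, -1)))) = Add(825, Mul(-1, Mul(16, Rational(-1, 9)))) = Add(825, Mul(-1, Rational(-16, 9))) = Add(825, Rational(16, 9)) = Rational(7441, 9)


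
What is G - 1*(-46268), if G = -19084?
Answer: 27184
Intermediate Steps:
G - 1*(-46268) = -19084 - 1*(-46268) = -19084 + 46268 = 27184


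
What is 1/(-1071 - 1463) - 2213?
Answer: -5607743/2534 ≈ -2213.0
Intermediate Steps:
1/(-1071 - 1463) - 2213 = 1/(-2534) - 2213 = -1/2534 - 2213 = -5607743/2534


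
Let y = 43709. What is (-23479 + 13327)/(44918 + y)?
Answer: -10152/88627 ≈ -0.11455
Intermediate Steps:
(-23479 + 13327)/(44918 + y) = (-23479 + 13327)/(44918 + 43709) = -10152/88627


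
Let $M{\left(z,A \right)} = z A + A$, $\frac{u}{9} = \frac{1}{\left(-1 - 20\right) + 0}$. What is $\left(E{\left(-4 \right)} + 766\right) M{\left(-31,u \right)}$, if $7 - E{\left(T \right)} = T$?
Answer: $9990$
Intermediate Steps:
$u = - \frac{3}{7}$ ($u = \frac{9}{\left(-1 - 20\right) + 0} = \frac{9}{-21 + 0} = \frac{9}{-21} = 9 \left(- \frac{1}{21}\right) = - \frac{3}{7} \approx -0.42857$)
$E{\left(T \right)} = 7 - T$
$M{\left(z,A \right)} = A + A z$ ($M{\left(z,A \right)} = A z + A = A + A z$)
$\left(E{\left(-4 \right)} + 766\right) M{\left(-31,u \right)} = \left(\left(7 - -4\right) + 766\right) \left(- \frac{3 \left(1 - 31\right)}{7}\right) = \left(\left(7 + 4\right) + 766\right) \left(\left(- \frac{3}{7}\right) \left(-30\right)\right) = \left(11 + 766\right) \frac{90}{7} = 777 \cdot \frac{90}{7} = 9990$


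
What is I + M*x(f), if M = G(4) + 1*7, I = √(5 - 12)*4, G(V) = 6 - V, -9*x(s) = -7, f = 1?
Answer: 7 + 4*I*√7 ≈ 7.0 + 10.583*I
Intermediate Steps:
x(s) = 7/9 (x(s) = -⅑*(-7) = 7/9)
I = 4*I*√7 (I = √(-7)*4 = (I*√7)*4 = 4*I*√7 ≈ 10.583*I)
M = 9 (M = (6 - 1*4) + 1*7 = (6 - 4) + 7 = 2 + 7 = 9)
I + M*x(f) = 4*I*√7 + 9*(7/9) = 4*I*√7 + 7 = 7 + 4*I*√7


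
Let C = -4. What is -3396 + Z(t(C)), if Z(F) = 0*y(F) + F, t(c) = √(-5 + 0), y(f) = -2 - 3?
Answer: -3396 + I*√5 ≈ -3396.0 + 2.2361*I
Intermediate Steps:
y(f) = -5
t(c) = I*√5 (t(c) = √(-5) = I*√5)
Z(F) = F (Z(F) = 0*(-5) + F = 0 + F = F)
-3396 + Z(t(C)) = -3396 + I*√5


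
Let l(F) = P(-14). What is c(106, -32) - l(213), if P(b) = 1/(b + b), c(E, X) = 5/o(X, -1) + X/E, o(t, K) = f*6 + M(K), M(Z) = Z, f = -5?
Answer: -19665/46004 ≈ -0.42746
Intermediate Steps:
o(t, K) = -30 + K (o(t, K) = -5*6 + K = -30 + K)
c(E, X) = -5/31 + X/E (c(E, X) = 5/(-30 - 1) + X/E = 5/(-31) + X/E = 5*(-1/31) + X/E = -5/31 + X/E)
P(b) = 1/(2*b)
l(F) = -1/28 (l(F) = (½)/(-14) = (½)*(-1/14) = -1/28)
c(106, -32) - l(213) = (-5/31 - 32/106) - 1*(-1/28) = (-5/31 - 32*1/106) + 1/28 = (-5/31 - 16/53) + 1/28 = -761/1643 + 1/28 = -19665/46004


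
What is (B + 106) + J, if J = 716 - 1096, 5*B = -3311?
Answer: -4681/5 ≈ -936.20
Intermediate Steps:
B = -3311/5 (B = (⅕)*(-3311) = -3311/5 ≈ -662.20)
J = -380
(B + 106) + J = (-3311/5 + 106) - 380 = -2781/5 - 380 = -4681/5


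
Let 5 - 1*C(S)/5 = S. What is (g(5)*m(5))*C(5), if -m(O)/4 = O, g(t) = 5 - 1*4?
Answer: 0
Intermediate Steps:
C(S) = 25 - 5*S
g(t) = 1 (g(t) = 5 - 4 = 1)
m(O) = -4*O
(g(5)*m(5))*C(5) = (1*(-4*5))*(25 - 5*5) = (1*(-20))*(25 - 25) = -20*0 = 0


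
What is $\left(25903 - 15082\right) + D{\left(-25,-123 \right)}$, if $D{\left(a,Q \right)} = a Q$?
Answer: $13896$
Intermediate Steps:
$D{\left(a,Q \right)} = Q a$
$\left(25903 - 15082\right) + D{\left(-25,-123 \right)} = \left(25903 - 15082\right) - -3075 = \left(25903 - 15082\right) + 3075 = 10821 + 3075 = 13896$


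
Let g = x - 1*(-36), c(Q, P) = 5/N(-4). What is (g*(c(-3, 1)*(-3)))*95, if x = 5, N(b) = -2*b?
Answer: -58425/8 ≈ -7303.1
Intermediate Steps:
c(Q, P) = 5/8 (c(Q, P) = 5/((-2*(-4))) = 5/8)
g = 41 (g = 5 - 1*(-36) = 5 + 36 = 41)
(g*(c(-3, 1)*(-3)))*95 = (41*((5/8)*(-3)))*95 = (41*(-15/8))*95 = -615/8*95 = -58425/8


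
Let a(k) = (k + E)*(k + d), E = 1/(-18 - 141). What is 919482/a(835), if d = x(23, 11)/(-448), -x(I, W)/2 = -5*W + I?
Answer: 170563911/129312136 ≈ 1.3190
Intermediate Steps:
x(I, W) = -2*I + 10*W (x(I, W) = -2*(-5*W + I) = -2*(I - 5*W) = -2*I + 10*W)
E = -1/159 (E = 1/(-159) = -1/159 ≈ -0.0062893)
d = -⅐ (d = (-2*23 + 10*11)/(-448) = (-46 + 110)*(-1/448) = 64*(-1/448) = -⅐ ≈ -0.14286)
a(k) = (-⅐ + k)*(-1/159 + k) (a(k) = (k - 1/159)*(k - ⅐) = (-1/159 + k)*(-⅐ + k) = (-⅐ + k)*(-1/159 + k))
919482/a(835) = 919482/(1/1113 + 835² - 166/1113*835) = 919482/(1/1113 + 697225 - 138610/1113) = 919482/(258624272/371) = 919482*(371/258624272) = 170563911/129312136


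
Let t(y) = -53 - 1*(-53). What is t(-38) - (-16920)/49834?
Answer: 8460/24917 ≈ 0.33953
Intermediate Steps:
t(y) = 0 (t(y) = -53 + 53 = 0)
t(-38) - (-16920)/49834 = 0 - (-16920)/49834 = 0 - 1*(-8460/24917) = 0 + 8460/24917 = 8460/24917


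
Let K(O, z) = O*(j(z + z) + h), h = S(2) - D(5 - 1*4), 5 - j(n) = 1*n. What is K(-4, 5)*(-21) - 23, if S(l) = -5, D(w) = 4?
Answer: -1199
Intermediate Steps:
j(n) = 5 - n
h = -9 (h = -5 - 1*4 = -5 - 4 = -9)
K(O, z) = O*(-4 - 2*z) (K(O, z) = O*((5 - (z + z)) - 9) = O*((5 - 2*z) - 9) = O*(-4 - 2*z))
K(-4, 5)*(-21) - 23 = -2*(-4)*(2 + 5)*(-21) - 23 = -2*(-4)*7*(-21) - 23 = 56*(-21) - 23 = -1176 - 23 = -1199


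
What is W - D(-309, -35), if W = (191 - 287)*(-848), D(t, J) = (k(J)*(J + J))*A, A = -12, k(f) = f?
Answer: 110808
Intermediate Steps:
D(t, J) = -24*J**2 (D(t, J) = (J*(J + J))*(-12) = (J*(2*J))*(-12) = (2*J**2)*(-12) = -24*J**2)
W = 81408 (W = -96*(-848) = 81408)
W - D(-309, -35) = 81408 - (-24)*(-35)**2 = 81408 - (-24)*1225 = 81408 - 1*(-29400) = 81408 + 29400 = 110808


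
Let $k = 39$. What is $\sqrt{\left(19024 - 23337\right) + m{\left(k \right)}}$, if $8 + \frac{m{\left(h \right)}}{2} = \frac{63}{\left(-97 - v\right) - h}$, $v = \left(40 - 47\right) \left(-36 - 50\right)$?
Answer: $\frac{2 i \sqrt{1819334}}{41} \approx 65.796 i$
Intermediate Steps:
$v = 602$ ($v = \left(-7\right) \left(-86\right) = 602$)
$m{\left(h \right)} = -16 + \frac{126}{-699 - h}$ ($m{\left(h \right)} = -16 + 2 \frac{63}{\left(-97 - 602\right) - h} = -16 + 2 \frac{63}{-699 - h} = -16 + \frac{126}{-699 - h}$)
$\sqrt{\left(19024 - 23337\right) + m{\left(k \right)}} = \sqrt{\left(19024 - 23337\right) + \frac{2 \left(-5655 - 312\right)}{699 + 39}} = \sqrt{-4313 + \frac{2 \left(-5655 - 312\right)}{738}} = \sqrt{-4313 + 2 \cdot \frac{1}{738} \left(-5967\right)} = \sqrt{-4313 - \frac{663}{41}} = \sqrt{- \frac{177496}{41}} = \frac{2 i \sqrt{1819334}}{41}$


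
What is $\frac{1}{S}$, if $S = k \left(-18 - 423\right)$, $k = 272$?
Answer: $- \frac{1}{119952} \approx -8.3367 \cdot 10^{-6}$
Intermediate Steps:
$S = -119952$ ($S = 272 \left(-18 - 423\right) = 272 \left(-441\right) = -119952$)
$\frac{1}{S} = \frac{1}{-119952} = - \frac{1}{119952}$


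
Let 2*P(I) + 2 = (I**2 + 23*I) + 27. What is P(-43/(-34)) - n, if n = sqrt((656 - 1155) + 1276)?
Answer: 64375/2312 - sqrt(777) ≈ -0.030862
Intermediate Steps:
P(I) = 25/2 + I**2/2 + 23*I/2 (P(I) = -1 + ((I**2 + 23*I) + 27)/2 = -1 + (27 + I**2 + 23*I)/2 = -1 + (27/2 + I**2/2 + 23*I/2) = 25/2 + I**2/2 + 23*I/2)
n = sqrt(777) (n = sqrt(-499 + 1276) = sqrt(777) ≈ 27.875)
P(-43/(-34)) - n = (25/2 + (-43/(-34))**2/2 + 23*(-43/(-34))/2) - sqrt(777) = (25/2 + (-43*(-1/34))**2/2 + 23*(-43*(-1/34))/2) - sqrt(777) = (25/2 + (43/34)**2/2 + (23/2)*(43/34)) - sqrt(777) = (25/2 + (1/2)*(1849/1156) + 989/68) - sqrt(777) = (25/2 + 1849/2312 + 989/68) - sqrt(777) = 64375/2312 - sqrt(777)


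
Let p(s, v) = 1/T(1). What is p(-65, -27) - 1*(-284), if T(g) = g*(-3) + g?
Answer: 567/2 ≈ 283.50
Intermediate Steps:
T(g) = -2*g (T(g) = -3*g + g = -2*g)
p(s, v) = -½ (p(s, v) = 1/(-2*1) = 1/(-2) = -½)
p(-65, -27) - 1*(-284) = -½ - 1*(-284) = -½ + 284 = 567/2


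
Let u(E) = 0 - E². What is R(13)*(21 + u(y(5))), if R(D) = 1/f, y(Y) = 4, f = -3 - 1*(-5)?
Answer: 5/2 ≈ 2.5000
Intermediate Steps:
f = 2 (f = -3 + 5 = 2)
u(E) = -E²
R(D) = ½ (R(D) = 1/2 = ½)
R(13)*(21 + u(y(5))) = (21 - 1*4²)/2 = (21 - 1*16)/2 = (21 - 16)/2 = (½)*5 = 5/2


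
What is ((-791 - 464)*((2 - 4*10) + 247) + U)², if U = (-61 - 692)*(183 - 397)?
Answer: 10231929409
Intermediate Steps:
U = 161142 (U = -753*(-214) = 161142)
((-791 - 464)*((2 - 4*10) + 247) + U)² = ((-791 - 464)*((2 - 4*10) + 247) + 161142)² = (-1255*((2 - 40) + 247) + 161142)² = (-1255*(-38 + 247) + 161142)² = (-1255*209 + 161142)² = (-262295 + 161142)² = (-101153)² = 10231929409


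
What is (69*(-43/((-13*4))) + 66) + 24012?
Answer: 1255023/52 ≈ 24135.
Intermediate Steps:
(69*(-43/((-13*4))) + 66) + 24012 = (69*(-43/(-52)) + 66) + 24012 = (69*(-43*(-1/52)) + 66) + 24012 = (69*(43/52) + 66) + 24012 = (2967/52 + 66) + 24012 = 6399/52 + 24012 = 1255023/52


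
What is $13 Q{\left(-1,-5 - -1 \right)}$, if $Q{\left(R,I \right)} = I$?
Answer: $-52$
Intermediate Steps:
$13 Q{\left(-1,-5 - -1 \right)} = 13 \left(-5 - -1\right) = 13 \left(-5 + 1\right) = 13 \left(-4\right) = -52$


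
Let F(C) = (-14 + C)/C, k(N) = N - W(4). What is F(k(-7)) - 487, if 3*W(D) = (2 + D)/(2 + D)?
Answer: -5325/11 ≈ -484.09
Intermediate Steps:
W(D) = ⅓ (W(D) = ((2 + D)/(2 + D))/3 = (⅓)*1 = ⅓)
k(N) = -⅓ + N (k(N) = N - 1*⅓ = N - ⅓ = -⅓ + N)
F(C) = (-14 + C)/C
F(k(-7)) - 487 = (-14 + (-⅓ - 7))/(-⅓ - 7) - 487 = (-14 - 22/3)/(-22/3) - 487 = -3/22*(-64/3) - 487 = 32/11 - 487 = -5325/11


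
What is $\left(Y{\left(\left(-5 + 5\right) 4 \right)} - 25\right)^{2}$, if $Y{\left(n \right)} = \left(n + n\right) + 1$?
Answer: $576$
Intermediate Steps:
$Y{\left(n \right)} = 1 + 2 n$ ($Y{\left(n \right)} = 2 n + 1 = 1 + 2 n$)
$\left(Y{\left(\left(-5 + 5\right) 4 \right)} - 25\right)^{2} = \left(\left(1 + 2 \left(-5 + 5\right) 4\right) - 25\right)^{2} = \left(\left(1 + 2 \cdot 0 \cdot 4\right) - 25\right)^{2} = \left(\left(1 + 2 \cdot 0\right) - 25\right)^{2} = \left(\left(1 + 0\right) - 25\right)^{2} = \left(1 - 25\right)^{2} = \left(-24\right)^{2} = 576$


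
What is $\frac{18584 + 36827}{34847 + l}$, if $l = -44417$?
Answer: $- \frac{55411}{9570} \approx -5.7901$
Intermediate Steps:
$\frac{18584 + 36827}{34847 + l} = \frac{18584 + 36827}{34847 - 44417} = \frac{55411}{-9570} = 55411 \left(- \frac{1}{9570}\right) = - \frac{55411}{9570}$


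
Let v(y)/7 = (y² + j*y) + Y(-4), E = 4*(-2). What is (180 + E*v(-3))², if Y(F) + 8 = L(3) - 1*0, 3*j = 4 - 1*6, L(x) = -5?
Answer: 85264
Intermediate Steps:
E = -8
j = -⅔ (j = (4 - 1*6)/3 = (4 - 6)/3 = (⅓)*(-2) = -⅔ ≈ -0.66667)
Y(F) = -13 (Y(F) = -8 + (-5 - 1*0) = -8 + (-5 + 0) = -8 - 5 = -13)
v(y) = -91 + 7*y² - 14*y/3 (v(y) = 7*((y² - 2*y/3) - 13) = 7*(-13 + y² - 2*y/3) = -91 + 7*y² - 14*y/3)
(180 + E*v(-3))² = (180 - 8*(-91 + 7*(-3)² - 14/3*(-3)))² = (180 - 8*(-91 + 7*9 + 14))² = (180 - 8*(-91 + 63 + 14))² = (180 - 8*(-14))² = (180 + 112)² = 292² = 85264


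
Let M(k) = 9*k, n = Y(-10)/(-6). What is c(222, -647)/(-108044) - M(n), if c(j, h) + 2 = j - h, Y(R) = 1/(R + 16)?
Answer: 6536/27011 ≈ 0.24198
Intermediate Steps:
Y(R) = 1/(16 + R)
c(j, h) = -2 + j - h (c(j, h) = -2 + (j - h) = -2 + j - h)
n = -1/36 (n = 1/((16 - 10)*(-6)) = -⅙/6 = (⅙)*(-⅙) = -1/36 ≈ -0.027778)
c(222, -647)/(-108044) - M(n) = (-2 + 222 - 1*(-647))/(-108044) - 9*(-1)/36 = (-2 + 222 + 647)*(-1/108044) - 1*(-¼) = 867*(-1/108044) + ¼ = -867/108044 + ¼ = 6536/27011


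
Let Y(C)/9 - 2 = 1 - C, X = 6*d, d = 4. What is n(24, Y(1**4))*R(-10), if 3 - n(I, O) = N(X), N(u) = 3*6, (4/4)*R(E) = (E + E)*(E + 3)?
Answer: -2100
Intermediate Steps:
X = 24 (X = 6*4 = 24)
Y(C) = 27 - 9*C (Y(C) = 18 + 9*(1 - C) = 18 + (9 - 9*C) = 27 - 9*C)
R(E) = 2*E*(3 + E) (R(E) = (E + E)*(E + 3) = (2*E)*(3 + E) = 2*E*(3 + E))
N(u) = 18
n(I, O) = -15 (n(I, O) = 3 - 1*18 = 3 - 18 = -15)
n(24, Y(1**4))*R(-10) = -30*(-10)*(3 - 10) = -30*(-10)*(-7) = -15*140 = -2100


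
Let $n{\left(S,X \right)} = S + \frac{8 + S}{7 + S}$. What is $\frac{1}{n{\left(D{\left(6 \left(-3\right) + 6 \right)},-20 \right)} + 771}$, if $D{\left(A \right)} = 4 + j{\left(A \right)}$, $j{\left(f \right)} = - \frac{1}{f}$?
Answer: $\frac{1596}{1238773} \approx 0.0012884$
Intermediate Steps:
$D{\left(A \right)} = 4 - \frac{1}{A}$
$n{\left(S,X \right)} = S + \frac{8 + S}{7 + S}$
$\frac{1}{n{\left(D{\left(6 \left(-3\right) + 6 \right)},-20 \right)} + 771} = \frac{1}{\frac{8 + \left(4 - \frac{1}{6 \left(-3\right) + 6}\right)^{2} + 8 \left(4 - \frac{1}{6 \left(-3\right) + 6}\right)}{7 + \left(4 - \frac{1}{6 \left(-3\right) + 6}\right)} + 771} = \frac{1}{\frac{8 + \left(4 - \frac{1}{-18 + 6}\right)^{2} + 8 \left(4 - \frac{1}{-18 + 6}\right)}{7 + \left(4 - \frac{1}{-18 + 6}\right)} + 771} = \frac{1}{\frac{8 + \left(4 - \frac{1}{-12}\right)^{2} + 8 \left(4 - \frac{1}{-12}\right)}{7 + \left(4 - \frac{1}{-12}\right)} + 771} = \frac{1}{\frac{8 + \left(4 - - \frac{1}{12}\right)^{2} + 8 \left(4 - - \frac{1}{12}\right)}{7 + \left(4 - - \frac{1}{12}\right)} + 771} = \frac{1}{\frac{8 + \left(4 + \frac{1}{12}\right)^{2} + 8 \left(4 + \frac{1}{12}\right)}{7 + \left(4 + \frac{1}{12}\right)} + 771} = \frac{1}{\frac{8 + \left(\frac{49}{12}\right)^{2} + 8 \cdot \frac{49}{12}}{7 + \frac{49}{12}} + 771} = \frac{1}{\frac{8 + \frac{2401}{144} + \frac{98}{3}}{\frac{133}{12}} + 771} = \frac{1}{\frac{12}{133} \cdot \frac{8257}{144} + 771} = \frac{1}{\frac{8257}{1596} + 771} = \frac{1}{\frac{1238773}{1596}} = \frac{1596}{1238773}$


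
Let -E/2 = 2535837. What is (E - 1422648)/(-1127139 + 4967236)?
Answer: -6494322/3840097 ≈ -1.6912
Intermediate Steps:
E = -5071674 (E = -2*2535837 = -5071674)
(E - 1422648)/(-1127139 + 4967236) = (-5071674 - 1422648)/(-1127139 + 4967236) = -6494322/3840097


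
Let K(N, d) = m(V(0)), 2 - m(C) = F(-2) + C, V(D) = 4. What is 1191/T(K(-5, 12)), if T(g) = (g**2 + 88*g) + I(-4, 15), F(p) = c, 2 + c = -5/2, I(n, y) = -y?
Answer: 4764/845 ≈ 5.6379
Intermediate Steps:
c = -9/2 (c = -2 - 5/2 = -9/2 ≈ -4.5000)
F(p) = -9/2
m(C) = 13/2 - C (m(C) = 2 - (-9/2 + C) = 2 + (9/2 - C) = 13/2 - C)
K(N, d) = 5/2 (K(N, d) = 13/2 - 1*4 = 13/2 - 4 = 5/2)
T(g) = -15 + g**2 + 88*g (T(g) = (g**2 + 88*g) - 1*15 = (g**2 + 88*g) - 15 = -15 + g**2 + 88*g)
1191/T(K(-5, 12)) = 1191/(-15 + (5/2)**2 + 88*(5/2)) = 1191/(-15 + 25/4 + 220) = 1191/(845/4) = 1191*(4/845) = 4764/845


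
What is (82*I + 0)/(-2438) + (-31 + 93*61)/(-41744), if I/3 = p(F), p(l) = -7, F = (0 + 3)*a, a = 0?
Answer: 14531993/25442968 ≈ 0.57116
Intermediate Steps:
F = 0 (F = (0 + 3)*0 = 3*0 = 0)
I = -21 (I = 3*(-7) = -21)
(82*I + 0)/(-2438) + (-31 + 93*61)/(-41744) = (82*(-21) + 0)/(-2438) + (-31 + 93*61)/(-41744) = (-1722 + 0)*(-1/2438) + (-31 + 5673)*(-1/41744) = -1722*(-1/2438) + 5642*(-1/41744) = 861/1219 - 2821/20872 = 14531993/25442968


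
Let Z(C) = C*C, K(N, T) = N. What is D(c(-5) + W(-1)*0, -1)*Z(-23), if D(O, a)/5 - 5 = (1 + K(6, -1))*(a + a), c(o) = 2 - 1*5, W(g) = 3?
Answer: -23805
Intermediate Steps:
Z(C) = C²
c(o) = -3 (c(o) = 2 - 5 = -3)
D(O, a) = 25 + 70*a (D(O, a) = 25 + 5*((1 + 6)*(a + a)) = 25 + 5*(7*(2*a)) = 25 + 5*(14*a) = 25 + 70*a)
D(c(-5) + W(-1)*0, -1)*Z(-23) = (25 + 70*(-1))*(-23)² = (25 - 70)*529 = -45*529 = -23805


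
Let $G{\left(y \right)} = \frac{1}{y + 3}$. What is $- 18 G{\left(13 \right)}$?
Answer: $- \frac{9}{8} \approx -1.125$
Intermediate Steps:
$G{\left(y \right)} = \frac{1}{3 + y}$
$- 18 G{\left(13 \right)} = - \frac{18}{3 + 13} = - \frac{18}{16} = \left(-18\right) \frac{1}{16} = - \frac{9}{8}$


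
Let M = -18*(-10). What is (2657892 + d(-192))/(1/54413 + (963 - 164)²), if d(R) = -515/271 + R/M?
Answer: 587895405339547/141207179840910 ≈ 4.1634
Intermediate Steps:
M = 180
d(R) = -515/271 + R/180
(2657892 + d(-192))/(1/54413 + (963 - 164)²) = (2657892 + (-515/271 + (1/180)*(-192)))/(1/54413 + (963 - 164)²) = (2657892 + (-515/271 - 16/15))/(1/54413 + 799²) = (2657892 - 12061/4065)/(1/54413 + 638401) = 10804318919/(4065*(34737313614/54413)) = (10804318919/4065)*(54413/34737313614) = 587895405339547/141207179840910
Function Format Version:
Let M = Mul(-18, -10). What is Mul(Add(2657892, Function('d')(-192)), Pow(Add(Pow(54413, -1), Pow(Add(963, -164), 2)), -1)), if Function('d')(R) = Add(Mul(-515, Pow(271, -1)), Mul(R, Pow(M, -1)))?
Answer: Rational(587895405339547, 141207179840910) ≈ 4.1634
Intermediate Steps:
M = 180
Function('d')(R) = Add(Rational(-515, 271), Mul(Rational(1, 180), R)) (Function('d')(R) = Add(Mul(-515, Pow(271, -1)), Mul(R, Pow(180, -1))) = Add(Mul(-515, Rational(1, 271)), Mul(R, Rational(1, 180))) = Add(Rational(-515, 271), Mul(Rational(1, 180), R)))
Mul(Add(2657892, Function('d')(-192)), Pow(Add(Pow(54413, -1), Pow(Add(963, -164), 2)), -1)) = Mul(Add(2657892, Add(Rational(-515, 271), Mul(Rational(1, 180), -192))), Pow(Add(Pow(54413, -1), Pow(Add(963, -164), 2)), -1)) = Mul(Add(2657892, Add(Rational(-515, 271), Rational(-16, 15))), Pow(Add(Rational(1, 54413), Pow(799, 2)), -1)) = Mul(Add(2657892, Rational(-12061, 4065)), Pow(Add(Rational(1, 54413), 638401), -1)) = Mul(Rational(10804318919, 4065), Pow(Rational(34737313614, 54413), -1)) = Mul(Rational(10804318919, 4065), Rational(54413, 34737313614)) = Rational(587895405339547, 141207179840910)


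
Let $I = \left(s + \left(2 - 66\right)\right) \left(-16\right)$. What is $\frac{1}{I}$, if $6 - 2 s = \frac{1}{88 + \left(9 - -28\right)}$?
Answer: $\frac{125}{122008} \approx 0.0010245$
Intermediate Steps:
$s = \frac{749}{250}$ ($s = 3 - \frac{1}{2 \left(88 + \left(9 - -28\right)\right)} = 3 - \frac{1}{2 \left(88 + \left(9 + 28\right)\right)} = 3 - \frac{1}{2 \left(88 + 37\right)} = 3 - \frac{1}{2 \cdot 125} = 3 - \frac{1}{250} = \frac{749}{250} \approx 2.996$)
$I = \frac{122008}{125}$ ($I = \left(\frac{749}{250} + \left(2 - 66\right)\right) \left(-16\right) = \left(\frac{749}{250} - 64\right) \left(-16\right) = \left(- \frac{15251}{250}\right) \left(-16\right) = \frac{122008}{125} \approx 976.06$)
$\frac{1}{I} = \frac{1}{\frac{122008}{125}} = \frac{125}{122008}$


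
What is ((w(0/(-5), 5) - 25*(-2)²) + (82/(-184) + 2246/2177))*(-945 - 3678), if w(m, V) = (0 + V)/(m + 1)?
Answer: 3800830605/8708 ≈ 4.3648e+5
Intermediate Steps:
w(m, V) = V/(1 + m)
((w(0/(-5), 5) - 25*(-2)²) + (82/(-184) + 2246/2177))*(-945 - 3678) = ((5/(1 + 0/(-5)) - 25*(-2)²) + (82/(-184) + 2246/2177))*(-945 - 3678) = ((5/(1 + 0*(-⅕)) - 25*4) + (82*(-1/184) + 2246*(1/2177)))*(-4623) = ((5/(1 + 0) - 100) + (-41/92 + 2246/2177))*(-4623) = ((5/1 - 100) + 117375/200284)*(-4623) = ((5*1 - 100) + 117375/200284)*(-4623) = ((5 - 100) + 117375/200284)*(-4623) = (-95 + 117375/200284)*(-4623) = -18909605/200284*(-4623) = 3800830605/8708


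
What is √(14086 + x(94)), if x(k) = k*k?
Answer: √22922 ≈ 151.40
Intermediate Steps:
x(k) = k²
√(14086 + x(94)) = √(14086 + 94²) = √(14086 + 8836) = √22922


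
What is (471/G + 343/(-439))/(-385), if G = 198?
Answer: -9257/2230998 ≈ -0.0041493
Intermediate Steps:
(471/G + 343/(-439))/(-385) = (471/198 + 343/(-439))/(-385) = (471*(1/198) + 343*(-1/439))*(-1/385) = (157/66 - 343/439)*(-1/385) = (46285/28974)*(-1/385) = -9257/2230998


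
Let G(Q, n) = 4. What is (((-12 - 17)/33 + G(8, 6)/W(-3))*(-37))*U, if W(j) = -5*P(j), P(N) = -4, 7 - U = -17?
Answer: 33152/55 ≈ 602.76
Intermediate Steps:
U = 24 (U = 7 - 1*(-17) = 7 + 17 = 24)
W(j) = 20 (W(j) = -5*(-4) = 20)
(((-12 - 17)/33 + G(8, 6)/W(-3))*(-37))*U = (((-12 - 17)/33 + 4/20)*(-37))*24 = ((-29*1/33 + 4*(1/20))*(-37))*24 = ((-29/33 + 1/5)*(-37))*24 = -112/165*(-37)*24 = (4144/165)*24 = 33152/55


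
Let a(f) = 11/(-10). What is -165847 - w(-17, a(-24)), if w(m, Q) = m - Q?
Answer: -1658311/10 ≈ -1.6583e+5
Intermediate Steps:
a(f) = -11/10 (a(f) = 11*(-⅒) = -11/10)
-165847 - w(-17, a(-24)) = -165847 - (-17 - 1*(-11/10)) = -165847 - (-17 + 11/10) = -165847 - 1*(-159/10) = -165847 + 159/10 = -1658311/10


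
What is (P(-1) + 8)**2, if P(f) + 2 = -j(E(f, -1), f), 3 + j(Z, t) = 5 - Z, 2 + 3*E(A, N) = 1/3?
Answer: 961/81 ≈ 11.864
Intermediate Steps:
E(A, N) = -5/9 (E(A, N) = -2/3 + (1/3)/3 = -2/3 + (1/3)*(1/3) = -2/3 + 1/9 = -5/9)
j(Z, t) = 2 - Z (j(Z, t) = -3 + (5 - Z) = 2 - Z)
P(f) = -41/9 (P(f) = -2 - (2 - 1*(-5/9)) = -2 - (2 + 5/9) = -2 - 1*23/9 = -2 - 23/9 = -41/9)
(P(-1) + 8)**2 = (-41/9 + 8)**2 = (31/9)**2 = 961/81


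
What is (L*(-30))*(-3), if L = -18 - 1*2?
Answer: -1800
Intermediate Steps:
L = -20 (L = -18 - 2 = -20)
(L*(-30))*(-3) = -20*(-30)*(-3) = 600*(-3) = -1800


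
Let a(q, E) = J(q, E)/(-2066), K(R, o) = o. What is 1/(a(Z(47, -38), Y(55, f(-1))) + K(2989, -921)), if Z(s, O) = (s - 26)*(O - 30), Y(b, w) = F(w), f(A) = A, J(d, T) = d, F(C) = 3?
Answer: -1033/950679 ≈ -0.0010866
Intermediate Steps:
Y(b, w) = 3
Z(s, O) = (-30 + O)*(-26 + s) (Z(s, O) = (-26 + s)*(-30 + O) = (-30 + O)*(-26 + s))
a(q, E) = -q/2066 (a(q, E) = q/(-2066) = q*(-1/2066) = -q/2066)
1/(a(Z(47, -38), Y(55, f(-1))) + K(2989, -921)) = 1/(-(780 - 30*47 - 26*(-38) - 38*47)/2066 - 921) = 1/(-(780 - 1410 + 988 - 1786)/2066 - 921) = 1/(-1/2066*(-1428) - 921) = 1/(714/1033 - 921) = 1/(-950679/1033) = -1033/950679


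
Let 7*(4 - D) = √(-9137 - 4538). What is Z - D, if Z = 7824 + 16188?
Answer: 24008 + 5*I*√547/7 ≈ 24008.0 + 16.706*I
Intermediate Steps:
D = 4 - 5*I*√547/7 (D = 4 - √(-9137 - 4538)/7 = 4 - 5*I*√547/7 ≈ 4.0 - 16.706*I)
Z = 24012
Z - D = 24012 - (4 - 5*I*√547/7) = 24012 + (-4 + 5*I*√547/7) = 24008 + 5*I*√547/7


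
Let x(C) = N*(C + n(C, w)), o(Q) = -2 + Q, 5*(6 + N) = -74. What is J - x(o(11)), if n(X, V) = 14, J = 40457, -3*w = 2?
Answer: 204677/5 ≈ 40935.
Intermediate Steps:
w = -⅔ (w = -⅓*2 = -⅔ ≈ -0.66667)
N = -104/5 (N = -6 + (⅕)*(-74) = -6 - 74/5 = -104/5 ≈ -20.800)
x(C) = -1456/5 - 104*C/5 (x(C) = -104*(C + 14)/5 = -104*(14 + C)/5 = -1456/5 - 104*C/5)
J - x(o(11)) = 40457 - (-1456/5 - 104*(-2 + 11)/5) = 40457 - (-1456/5 - 104/5*9) = 40457 - (-1456/5 - 936/5) = 40457 - 1*(-2392/5) = 40457 + 2392/5 = 204677/5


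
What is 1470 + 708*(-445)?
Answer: -313590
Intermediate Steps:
1470 + 708*(-445) = 1470 - 315060 = -313590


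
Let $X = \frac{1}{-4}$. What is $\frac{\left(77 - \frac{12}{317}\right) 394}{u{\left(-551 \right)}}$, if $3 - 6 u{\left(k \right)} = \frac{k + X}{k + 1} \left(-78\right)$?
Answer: $\frac{4229463920}{1887101} \approx 2241.3$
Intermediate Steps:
$X = - \frac{1}{4} \approx -0.25$
$u{\left(k \right)} = \frac{1}{2} + \frac{13 \left(- \frac{1}{4} + k\right)}{1 + k}$ ($u{\left(k \right)} = \frac{1}{2} - \frac{\frac{k - \frac{1}{4}}{k + 1} \left(-78\right)}{6} = \frac{1}{2} - \frac{\frac{- \frac{1}{4} + k}{1 + k} \left(-78\right)}{6} = \frac{1}{2} - \frac{\left(-78\right) \frac{1}{1 + k} \left(- \frac{1}{4} + k\right)}{6} = \frac{1}{2} + \frac{13 \left(- \frac{1}{4} + k\right)}{1 + k}$)
$\frac{\left(77 - \frac{12}{317}\right) 394}{u{\left(-551 \right)}} = \frac{\left(77 - \frac{12}{317}\right) 394}{\frac{1}{4} \frac{1}{1 - 551} \left(-11 + 54 \left(-551\right)\right)} = \frac{\left(77 - \frac{12}{317}\right) 394}{\frac{1}{4} \frac{1}{-550} \left(-11 - 29754\right)} = \frac{\left(77 - \frac{12}{317}\right) 394}{\frac{1}{4} \left(- \frac{1}{550}\right) \left(-29765\right)} = \frac{\frac{24397}{317} \cdot 394}{\frac{5953}{440}} = \frac{9612418}{317} \cdot \frac{440}{5953} = \frac{4229463920}{1887101}$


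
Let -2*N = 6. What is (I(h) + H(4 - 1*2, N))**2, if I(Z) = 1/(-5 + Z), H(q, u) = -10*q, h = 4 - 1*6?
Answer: 19881/49 ≈ 405.73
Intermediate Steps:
N = -3 (N = -1/2*6 = -3)
h = -2 (h = 4 - 6 = -2)
(I(h) + H(4 - 1*2, N))**2 = (1/(-5 - 2) - 10*(4 - 1*2))**2 = (1/(-7) - 10*(4 - 2))**2 = (-1/7 - 10*2)**2 = (-1/7 - 20)**2 = (-141/7)**2 = 19881/49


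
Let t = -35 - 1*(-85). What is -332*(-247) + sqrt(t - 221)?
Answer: 82004 + 3*I*sqrt(19) ≈ 82004.0 + 13.077*I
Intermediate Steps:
t = 50 (t = -35 + 85 = 50)
-332*(-247) + sqrt(t - 221) = -332*(-247) + sqrt(50 - 221) = 82004 + sqrt(-171) = 82004 + 3*I*sqrt(19)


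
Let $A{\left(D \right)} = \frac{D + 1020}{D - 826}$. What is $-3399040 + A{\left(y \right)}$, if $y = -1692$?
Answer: $- \frac{4279391024}{1259} \approx -3.399 \cdot 10^{6}$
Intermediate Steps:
$A{\left(D \right)} = \frac{1020 + D}{-826 + D}$
$-3399040 + A{\left(y \right)} = -3399040 + \frac{1020 - 1692}{-826 - 1692} = -3399040 + \frac{1}{-2518} \left(-672\right) = -3399040 - - \frac{336}{1259} = -3399040 + \frac{336}{1259} = - \frac{4279391024}{1259}$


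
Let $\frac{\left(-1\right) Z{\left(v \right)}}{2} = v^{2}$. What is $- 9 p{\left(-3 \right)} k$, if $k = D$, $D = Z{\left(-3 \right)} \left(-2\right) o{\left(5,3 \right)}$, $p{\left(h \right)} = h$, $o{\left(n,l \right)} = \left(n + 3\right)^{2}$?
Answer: $62208$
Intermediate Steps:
$o{\left(n,l \right)} = \left(3 + n\right)^{2}$
$Z{\left(v \right)} = - 2 v^{2}$
$D = 2304$ ($D = - 2 \left(-3\right)^{2} \left(-2\right) \left(3 + 5\right)^{2} = \left(-2\right) 9 \left(-2\right) 8^{2} = \left(-18\right) \left(-2\right) 64 = 36 \cdot 64 = 2304$)
$k = 2304$
$- 9 p{\left(-3 \right)} k = \left(-9\right) \left(-3\right) 2304 = 27 \cdot 2304 = 62208$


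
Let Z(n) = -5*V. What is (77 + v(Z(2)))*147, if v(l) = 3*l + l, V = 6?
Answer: -6321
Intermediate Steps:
Z(n) = -30 (Z(n) = -5*6 = -30)
v(l) = 4*l
(77 + v(Z(2)))*147 = (77 + 4*(-30))*147 = (77 - 120)*147 = -43*147 = -6321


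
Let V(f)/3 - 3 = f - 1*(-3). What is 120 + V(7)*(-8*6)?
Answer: -1752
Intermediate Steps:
V(f) = 18 + 3*f (V(f) = 9 + 3*(f - 1*(-3)) = 9 + 3*(f + 3) = 9 + 3*(3 + f) = 9 + (9 + 3*f) = 18 + 3*f)
120 + V(7)*(-8*6) = 120 + (18 + 3*7)*(-8*6) = 120 + (18 + 21)*(-48) = 120 + 39*(-48) = 120 - 1872 = -1752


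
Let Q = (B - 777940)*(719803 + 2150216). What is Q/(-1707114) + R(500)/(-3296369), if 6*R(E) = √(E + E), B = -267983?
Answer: 1000606294179/569038 - 5*√10/9889107 ≈ 1.7584e+6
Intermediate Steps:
Q = -3001818882537 (Q = (-267983 - 777940)*(719803 + 2150216) = -1045923*2870019 = -3001818882537)
R(E) = √2*√E/6 (R(E) = √(E + E)/6 = √(2*E)/6 = (√2*√E)/6 = √2*√E/6)
Q/(-1707114) + R(500)/(-3296369) = -3001818882537/(-1707114) + (√2*√500/6)/(-3296369) = -3001818882537*(-1/1707114) + (√2*(10*√5)/6)*(-1/3296369) = 1000606294179/569038 + (5*√10/3)*(-1/3296369) = 1000606294179/569038 - 5*√10/9889107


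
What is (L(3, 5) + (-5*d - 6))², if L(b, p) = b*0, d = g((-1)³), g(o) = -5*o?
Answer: 961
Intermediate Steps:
d = 5 (d = -5*(-1)³ = -5*(-1) = 5)
L(b, p) = 0
(L(3, 5) + (-5*d - 6))² = (0 + (-5*5 - 6))² = (0 + (-25 - 6))² = (0 - 31)² = (-31)² = 961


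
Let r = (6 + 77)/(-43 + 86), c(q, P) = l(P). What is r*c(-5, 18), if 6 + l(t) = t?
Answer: 996/43 ≈ 23.163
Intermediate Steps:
l(t) = -6 + t
c(q, P) = -6 + P
r = 83/43 ≈ 1.9302
r*c(-5, 18) = 83*(-6 + 18)/43 = (83/43)*12 = 996/43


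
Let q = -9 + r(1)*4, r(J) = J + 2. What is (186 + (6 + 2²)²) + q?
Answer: 289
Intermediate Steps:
r(J) = 2 + J
q = 3 (q = -9 + (2 + 1)*4 = -9 + 3*4 = -9 + 12 = 3)
(186 + (6 + 2²)²) + q = (186 + (6 + 2²)²) + 3 = (186 + (6 + 4)²) + 3 = (186 + 10²) + 3 = (186 + 100) + 3 = 286 + 3 = 289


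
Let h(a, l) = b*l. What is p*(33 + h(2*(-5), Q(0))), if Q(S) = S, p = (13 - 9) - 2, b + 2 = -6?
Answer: 66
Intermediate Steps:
b = -8 (b = -2 - 6 = -8)
p = 2 (p = 4 - 2 = 2)
h(a, l) = -8*l
p*(33 + h(2*(-5), Q(0))) = 2*(33 - 8*0) = 2*(33 + 0) = 2*33 = 66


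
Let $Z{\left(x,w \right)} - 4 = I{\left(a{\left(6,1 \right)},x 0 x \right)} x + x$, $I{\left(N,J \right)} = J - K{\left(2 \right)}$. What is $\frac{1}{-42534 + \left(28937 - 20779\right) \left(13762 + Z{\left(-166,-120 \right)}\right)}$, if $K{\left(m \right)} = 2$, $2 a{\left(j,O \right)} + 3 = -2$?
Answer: $\frac{1}{113614722} \approx 8.8017 \cdot 10^{-9}$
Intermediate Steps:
$a{\left(j,O \right)} = - \frac{5}{2}$ ($a{\left(j,O \right)} = - \frac{3}{2} + \frac{1}{2} \left(-2\right) = - \frac{3}{2} - 1 = - \frac{5}{2}$)
$I{\left(N,J \right)} = -2 + J$ ($I{\left(N,J \right)} = J - 2 = -2 + J$)
$Z{\left(x,w \right)} = 4 - x$ ($Z{\left(x,w \right)} = 4 + \left(\left(-2 + x 0 x\right) x + x\right) = 4 + \left(\left(-2 + 0 x\right) x + x\right) = 4 + \left(\left(-2 + 0\right) x + x\right) = 4 + \left(- 2 x + x\right) = 4 - x$)
$\frac{1}{-42534 + \left(28937 - 20779\right) \left(13762 + Z{\left(-166,-120 \right)}\right)} = \frac{1}{-42534 + \left(28937 - 20779\right) \left(13762 + \left(4 - -166\right)\right)} = \frac{1}{-42534 + 8158 \left(13762 + \left(4 + 166\right)\right)} = \frac{1}{-42534 + 8158 \left(13762 + 170\right)} = \frac{1}{-42534 + 8158 \cdot 13932} = \frac{1}{-42534 + 113657256} = \frac{1}{113614722}$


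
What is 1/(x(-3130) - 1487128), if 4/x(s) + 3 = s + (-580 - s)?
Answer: -583/866995628 ≈ -6.7244e-7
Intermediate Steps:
x(s) = -4/583 (x(s) = 4/(-3 + (s + (-580 - s))) = 4/(-3 - 580) = 4/(-583) = 4*(-1/583) = -4/583)
1/(x(-3130) - 1487128) = 1/(-4/583 - 1487128) = 1/(-866995628/583) = -583/866995628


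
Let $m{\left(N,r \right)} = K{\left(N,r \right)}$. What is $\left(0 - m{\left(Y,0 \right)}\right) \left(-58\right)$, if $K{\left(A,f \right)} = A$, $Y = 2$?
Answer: $116$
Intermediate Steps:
$m{\left(N,r \right)} = N$
$\left(0 - m{\left(Y,0 \right)}\right) \left(-58\right) = \left(0 - 2\right) \left(-58\right) = \left(-2\right) \left(-58\right) = 116$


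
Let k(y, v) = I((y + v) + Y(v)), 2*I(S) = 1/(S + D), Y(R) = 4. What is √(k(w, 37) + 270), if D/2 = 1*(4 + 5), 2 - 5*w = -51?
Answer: 5*√1307958/348 ≈ 16.432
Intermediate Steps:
w = 53/5 (w = ⅖ - ⅕*(-51) = ⅖ + 51/5 = 53/5 ≈ 10.600)
D = 18 (D = 2*(1*(4 + 5)) = 2*(1*9) = 2*9 = 18)
I(S) = 1/(2*(18 + S)) (I(S) = 1/(2*(S + 18)) = 1/(2*(18 + S)))
k(y, v) = 1/(2*(22 + v + y)) (k(y, v) = 1/(2*(18 + ((y + v) + 4))) = 1/(2*(18 + ((v + y) + 4))) = 1/(2*(18 + (4 + v + y))) = 1/(2*(22 + v + y)))
√(k(w, 37) + 270) = √(1/(2*(22 + 37 + 53/5)) + 270) = √(1/(2*(348/5)) + 270) = √((½)*(5/348) + 270) = √(5/696 + 270) = √(187925/696) = 5*√1307958/348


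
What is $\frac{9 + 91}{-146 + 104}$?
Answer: $- \frac{50}{21} \approx -2.381$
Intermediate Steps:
$\frac{9 + 91}{-146 + 104} = \frac{1}{-42} \cdot 100 = \left(- \frac{1}{42}\right) 100 = - \frac{50}{21}$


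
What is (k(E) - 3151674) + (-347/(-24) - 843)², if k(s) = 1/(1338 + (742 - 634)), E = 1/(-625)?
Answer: -342208190663/138816 ≈ -2.4652e+6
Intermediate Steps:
E = -1/625 ≈ -0.0016000
k(s) = 1/1446 (k(s) = 1/(1338 + 108) = 1/1446)
(k(E) - 3151674) + (-347/(-24) - 843)² = (1/1446 - 3151674) + (-347/(-24) - 843)² = -4557320603/1446 + (-347*(-1/24) - 843)² = -4557320603/1446 + (347/24 - 843)² = -4557320603/1446 + (-19885/24)² = -4557320603/1446 + 395413225/576 = -342208190663/138816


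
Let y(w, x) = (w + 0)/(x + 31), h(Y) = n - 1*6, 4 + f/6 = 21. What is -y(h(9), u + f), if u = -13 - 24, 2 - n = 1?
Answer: 5/96 ≈ 0.052083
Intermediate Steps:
f = 102 (f = -24 + 6*21 = -24 + 126 = 102)
n = 1 (n = 2 - 1*1 = 2 - 1 = 1)
u = -37
h(Y) = -5 (h(Y) = 1 - 1*6 = 1 - 6 = -5)
y(w, x) = w/(31 + x)
-y(h(9), u + f) = -(-5)/(31 + (-37 + 102)) = -(-5)/(31 + 65) = -(-5)/96 = -1*(-5/96) = 5/96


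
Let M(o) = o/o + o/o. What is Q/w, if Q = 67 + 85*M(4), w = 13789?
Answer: 237/13789 ≈ 0.017188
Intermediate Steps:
M(o) = 2 (M(o) = 1 + 1 = 2)
Q = 237 (Q = 67 + 85*2 = 67 + 170 = 237)
Q/w = 237/13789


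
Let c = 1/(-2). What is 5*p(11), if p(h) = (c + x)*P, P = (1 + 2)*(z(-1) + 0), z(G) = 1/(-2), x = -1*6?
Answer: 195/4 ≈ 48.750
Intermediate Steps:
x = -6
z(G) = -1/2 (z(G) = 1*(-1/2) = -1/2)
c = -1/2 ≈ -0.50000
P = -3/2 (P = (1 + 2)*(-1/2 + 0) = 3*(-1/2) = -3/2 ≈ -1.5000)
p(h) = 39/4 (p(h) = (-1/2 - 6)*(-3/2) = -13/2*(-3/2) = 39/4)
5*p(11) = 5*(39/4) = 195/4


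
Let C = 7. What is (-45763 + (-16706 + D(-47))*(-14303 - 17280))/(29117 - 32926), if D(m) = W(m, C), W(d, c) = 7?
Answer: -40566058/293 ≈ -1.3845e+5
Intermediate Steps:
D(m) = 7
(-45763 + (-16706 + D(-47))*(-14303 - 17280))/(29117 - 32926) = (-45763 + (-16706 + 7)*(-14303 - 17280))/(29117 - 32926) = (-45763 - 16699*(-31583))/(-3809) = (-45763 + 527404517)*(-1/3809) = 527358754*(-1/3809) = -40566058/293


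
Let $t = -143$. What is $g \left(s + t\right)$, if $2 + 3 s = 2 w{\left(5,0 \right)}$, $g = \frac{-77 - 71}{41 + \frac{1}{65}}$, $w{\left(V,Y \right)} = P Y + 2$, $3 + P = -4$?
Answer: $\frac{2053870}{3999} \approx 513.6$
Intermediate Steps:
$P = -7$ ($P = -3 - 4 = -7$)
$w{\left(V,Y \right)} = 2 - 7 Y$ ($w{\left(V,Y \right)} = - 7 Y + 2 = 2 - 7 Y$)
$g = - \frac{4810}{1333}$ ($g = - \frac{148}{41 + \frac{1}{65}} = - \frac{148}{\frac{2666}{65}} = \left(-148\right) \frac{65}{2666} = - \frac{4810}{1333} \approx -3.6084$)
$s = \frac{2}{3}$ ($s = - \frac{2}{3} + \frac{2 \left(2 - 0\right)}{3} = - \frac{2}{3} + \frac{2 \left(2 + 0\right)}{3} = - \frac{2}{3} + \frac{2 \cdot 2}{3} = - \frac{2}{3} + \frac{1}{3} \cdot 4 = - \frac{2}{3} + \frac{4}{3} = \frac{2}{3} \approx 0.66667$)
$g \left(s + t\right) = - \frac{4810 \left(\frac{2}{3} - 143\right)}{1333} = \left(- \frac{4810}{1333}\right) \left(- \frac{427}{3}\right) = \frac{2053870}{3999}$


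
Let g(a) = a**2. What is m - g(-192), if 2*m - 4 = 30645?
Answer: -43079/2 ≈ -21540.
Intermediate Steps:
m = 30649/2 (m = 2 + (1/2)*30645 = 2 + 30645/2 = 30649/2 ≈ 15325.)
m - g(-192) = 30649/2 - 1*(-192)**2 = 30649/2 - 1*36864 = 30649/2 - 36864 = -43079/2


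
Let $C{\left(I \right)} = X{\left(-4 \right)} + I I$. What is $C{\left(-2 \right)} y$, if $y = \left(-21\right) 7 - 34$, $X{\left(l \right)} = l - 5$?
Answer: $905$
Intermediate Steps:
$X{\left(l \right)} = -5 + l$
$y = -181$ ($y = -147 - 34 = -181$)
$C{\left(I \right)} = -9 + I^{2}$ ($C{\left(I \right)} = \left(-5 - 4\right) + I I = -9 + I^{2}$)
$C{\left(-2 \right)} y = \left(-9 + \left(-2\right)^{2}\right) \left(-181\right) = \left(-9 + 4\right) \left(-181\right) = \left(-5\right) \left(-181\right) = 905$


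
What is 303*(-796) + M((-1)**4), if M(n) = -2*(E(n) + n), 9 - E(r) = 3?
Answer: -241202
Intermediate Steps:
E(r) = 6 (E(r) = 9 - 1*3 = 9 - 3 = 6)
M(n) = -12 - 2*n (M(n) = -2*(6 + n) = -12 - 2*n)
303*(-796) + M((-1)**4) = 303*(-796) + (-12 - 2*(-1)**4) = -241188 + (-12 - 2*1) = -241188 + (-12 - 2) = -241188 - 14 = -241202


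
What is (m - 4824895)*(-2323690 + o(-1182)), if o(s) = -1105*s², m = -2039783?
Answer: 10613792440231380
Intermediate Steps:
(m - 4824895)*(-2323690 + o(-1182)) = (-2039783 - 4824895)*(-2323690 - 1105*(-1182)²) = -6864678*(-2323690 - 1105*1397124) = -6864678*(-2323690 - 1543822020) = -6864678*(-1546145710) = 10613792440231380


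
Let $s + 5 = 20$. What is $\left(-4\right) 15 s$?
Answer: $-900$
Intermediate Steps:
$s = 15$ ($s = -5 + 20 = 15$)
$\left(-4\right) 15 s = \left(-4\right) 15 \cdot 15 = \left(-60\right) 15 = -900$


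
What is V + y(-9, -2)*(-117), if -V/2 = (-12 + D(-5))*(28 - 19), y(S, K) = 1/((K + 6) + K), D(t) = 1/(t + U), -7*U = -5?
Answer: 1617/10 ≈ 161.70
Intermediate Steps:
U = 5/7 (U = -1/7*(-5) = 5/7 ≈ 0.71429)
D(t) = 1/(5/7 + t) (D(t) = 1/(t + 5/7) = 1/(5/7 + t))
y(S, K) = 1/(6 + 2*K) (y(S, K) = 1/((6 + K) + K) = 1/(6 + 2*K))
V = 1101/5 (V = -2*(-12 + 7/(5 + 7*(-5)))*(28 - 19) = -2*(-12 + 7/(5 - 35))*9 = -2*(-12 + 7/(-30))*9 = -2*(-12 + 7*(-1/30))*9 = -2*(-12 - 7/30)*9 = -(-367)*9/15 = -2*(-1101/10) = 1101/5 ≈ 220.20)
V + y(-9, -2)*(-117) = 1101/5 + (1/(2*(3 - 2)))*(-117) = 1101/5 + ((1/2)/1)*(-117) = 1101/5 + ((1/2)*1)*(-117) = 1101/5 + (1/2)*(-117) = 1101/5 - 117/2 = 1617/10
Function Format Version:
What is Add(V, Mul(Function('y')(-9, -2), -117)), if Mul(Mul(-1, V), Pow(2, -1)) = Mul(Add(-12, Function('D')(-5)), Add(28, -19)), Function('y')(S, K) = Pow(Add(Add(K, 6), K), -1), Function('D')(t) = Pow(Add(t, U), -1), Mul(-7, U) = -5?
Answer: Rational(1617, 10) ≈ 161.70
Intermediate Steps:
U = Rational(5, 7) (U = Mul(Rational(-1, 7), -5) = Rational(5, 7) ≈ 0.71429)
Function('D')(t) = Pow(Add(Rational(5, 7), t), -1) (Function('D')(t) = Pow(Add(t, Rational(5, 7)), -1) = Pow(Add(Rational(5, 7), t), -1))
Function('y')(S, K) = Pow(Add(6, Mul(2, K)), -1) (Function('y')(S, K) = Pow(Add(Add(6, K), K), -1) = Pow(Add(6, Mul(2, K)), -1))
V = Rational(1101, 5) (V = Mul(-2, Mul(Add(-12, Mul(7, Pow(Add(5, Mul(7, -5)), -1))), Add(28, -19))) = Mul(-2, Mul(Add(-12, Mul(7, Pow(Add(5, -35), -1))), 9)) = Mul(-2, Mul(Add(-12, Mul(7, Pow(-30, -1))), 9)) = Mul(-2, Mul(Add(-12, Mul(7, Rational(-1, 30))), 9)) = Mul(-2, Mul(Add(-12, Rational(-7, 30)), 9)) = Mul(-2, Mul(Rational(-367, 30), 9)) = Mul(-2, Rational(-1101, 10)) = Rational(1101, 5) ≈ 220.20)
Add(V, Mul(Function('y')(-9, -2), -117)) = Add(Rational(1101, 5), Mul(Mul(Rational(1, 2), Pow(Add(3, -2), -1)), -117)) = Add(Rational(1101, 5), Mul(Mul(Rational(1, 2), Pow(1, -1)), -117)) = Add(Rational(1101, 5), Mul(Mul(Rational(1, 2), 1), -117)) = Add(Rational(1101, 5), Mul(Rational(1, 2), -117)) = Add(Rational(1101, 5), Rational(-117, 2)) = Rational(1617, 10)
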